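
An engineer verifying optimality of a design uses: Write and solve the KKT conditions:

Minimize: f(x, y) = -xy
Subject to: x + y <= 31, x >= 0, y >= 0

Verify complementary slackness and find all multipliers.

Problem: min -xy s.t. x + y <= 31 (multiplier lambda), x >= 0 (mu_x), y >= 0 (mu_y)
KKT stationarity: -y + lambda - mu_x = 0, -x + lambda - mu_y = 0, with lambda, mu_x, mu_y >= 0
Complementary slackness: lambda*(x + y - 31) = 0, mu_x*x = 0, mu_y*y = 0
If lambda = 0: y = -mu_x <= 0 and x = -mu_y <= 0 force x = y = 0 with f = 0; but x = y = 31/2 is feasible with f = -961/4 < 0, so this is not the minimum. Hence lambda > 0 and x + y = 31.
Try x > 0, y > 0 (so mu_x = mu_y = 0): y = lambda, x = lambda => x = y = lambda
x + y = 31 => 2*lambda = 31 => lambda = 31/2
x* = y* = 31/2 > 0, consistent with mu_x = mu_y = 0.
(Any feasible point with x = 0 or y = 0 has f = 0 > -961/4, so the minimum is not on those boundaries.)
min(-xy) = -961/4 (i.e. max xy = 961/4)
Multipliers: lambda = 31/2, mu_x = 0, mu_y = 0
Complementary slackness: lambda*(x + y - 31) = 31/2*(31/2 + 31/2 - 31) = 0, mu_x*x = 0*31/2 = 0, mu_y*y = 0*31/2 = 0. Satisfied.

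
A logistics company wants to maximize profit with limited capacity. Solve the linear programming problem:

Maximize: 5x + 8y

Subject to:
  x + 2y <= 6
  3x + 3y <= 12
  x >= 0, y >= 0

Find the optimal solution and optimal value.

Feasible vertices: (0, 0), (0, 3), (2, 2), (4, 0)
Objective 5x + 8y at each:
  (0, 0): 0
  (0, 3): 24
  (2, 2): 26
  (4, 0): 20
Maximum is 26 at (2, 2).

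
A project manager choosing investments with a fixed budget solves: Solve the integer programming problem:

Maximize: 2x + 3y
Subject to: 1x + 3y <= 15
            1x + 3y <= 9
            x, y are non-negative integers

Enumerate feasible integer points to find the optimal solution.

Constraint 1: 1x + 3y <= 15
Constraint 2: 1x + 3y <= 9
Feasible x range (need y >= 0): 0 <= x <= min(15/1, 9/1) => x in {0, ..., 9}.
Enumerate feasible integer points row by row (the coefficient of y is 3 > 0, so for each x the largest feasible y gives the best value):
  x = 0: y <= min((15 - 1*0)/3, (9 - 1*0)/3) => y in {0, ..., 3}; best 2*0 + 3*3 = 9
  x = 1: y <= min((15 - 1*1)/3, (9 - 1*1)/3) => y in {0, ..., 2}; best 2*1 + 3*2 = 8
  x = 2: y <= min((15 - 1*2)/3, (9 - 1*2)/3) => y in {0, ..., 2}; best 2*2 + 3*2 = 10
  x = 3: y <= min((15 - 1*3)/3, (9 - 1*3)/3) => y in {0, ..., 2}; best 2*3 + 3*2 = 12
  x = 4: y <= min((15 - 1*4)/3, (9 - 1*4)/3) => y in {0, ..., 1}; best 2*4 + 3*1 = 11
  x = 5: y <= min((15 - 1*5)/3, (9 - 1*5)/3) => y in {0, ..., 1}; best 2*5 + 3*1 = 13
  x = 6: y <= min((15 - 1*6)/3, (9 - 1*6)/3) => y in {0, ..., 1}; best 2*6 + 3*1 = 15
  x = 7: y <= min((15 - 1*7)/3, (9 - 1*7)/3) => y in {0}; best 2*7 + 3*0 = 14
  x = 8: y <= min((15 - 1*8)/3, (9 - 1*8)/3) => y in {0}; best 2*8 + 3*0 = 16
  x = 9: y <= min((15 - 1*9)/3, (9 - 1*9)/3) => y in {0}; best 2*9 + 3*0 = 18
The maximum 2x + 3y = 18 is achieved at x = 9, y = 0.
Check: 1*9 + 3*0 = 9 <= 15 and 1*9 + 3*0 = 9 <= 9.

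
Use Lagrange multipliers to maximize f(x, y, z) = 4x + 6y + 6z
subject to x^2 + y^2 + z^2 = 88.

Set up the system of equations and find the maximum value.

Lagrange conditions: 4 = 2*lambda*x, 6 = 2*lambda*y, 6 = 2*lambda*z
So x:4 = y:6 = z:6, i.e. x = 4t, y = 6t, z = 6t
Constraint: t^2*(4^2 + 6^2 + 6^2) = 88
  t^2 * 88 = 88  =>  t = sqrt(1)
Maximum = 4*4t + 6*6t + 6*6t = 88*sqrt(1) = 88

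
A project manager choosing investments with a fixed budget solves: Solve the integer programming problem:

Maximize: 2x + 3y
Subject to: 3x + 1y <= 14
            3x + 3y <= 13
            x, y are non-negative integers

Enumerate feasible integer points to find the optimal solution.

Constraint 1: 3x + 1y <= 14
Constraint 2: 3x + 3y <= 13
Feasible x range (need y >= 0): 0 <= x <= min(14/3, 13/3) => x in {0, ..., 4}.
Enumerate feasible integer points row by row (the coefficient of y is 3 > 0, so for each x the largest feasible y gives the best value):
  x = 0: y <= min((14 - 3*0)/1, (13 - 3*0)/3) => y in {0, ..., 4}; best 2*0 + 3*4 = 12
  x = 1: y <= min((14 - 3*1)/1, (13 - 3*1)/3) => y in {0, ..., 3}; best 2*1 + 3*3 = 11
  x = 2: y <= min((14 - 3*2)/1, (13 - 3*2)/3) => y in {0, ..., 2}; best 2*2 + 3*2 = 10
  x = 3: y <= min((14 - 3*3)/1, (13 - 3*3)/3) => y in {0, ..., 1}; best 2*3 + 3*1 = 9
  x = 4: y <= min((14 - 3*4)/1, (13 - 3*4)/3) => y in {0}; best 2*4 + 3*0 = 8
The maximum 2x + 3y = 12 is achieved at x = 0, y = 4.
Check: 3*0 + 1*4 = 4 <= 14 and 3*0 + 3*4 = 12 <= 13.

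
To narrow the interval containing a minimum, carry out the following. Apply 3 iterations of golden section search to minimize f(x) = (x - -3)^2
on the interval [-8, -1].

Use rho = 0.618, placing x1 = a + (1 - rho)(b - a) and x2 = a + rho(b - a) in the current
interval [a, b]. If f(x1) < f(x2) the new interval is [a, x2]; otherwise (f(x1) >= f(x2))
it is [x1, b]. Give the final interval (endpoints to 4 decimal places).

Golden section search for min of f(x) = (x - -3)^2 on [-8, -1].
Each step: x1 = a + (1 - rho)(b - a), x2 = a + rho(b - a); if f(x1) < f(x2) keep [a, x2], otherwise keep [x1, b].
Step 1: [-8.0000, -1.0000], x1=-5.3260 (f=5.4103), x2=-3.6740 (f=0.4543); f(x1) > f(x2) => keep [-5.3260, -1.0000]
Step 2: [-5.3260, -1.0000], x1=-3.6735 (f=0.4536), x2=-2.6525 (f=0.1207); f(x1) > f(x2) => keep [-3.6735, -1.0000]
Step 3: [-3.6735, -1.0000], x1=-2.6522 (f=0.1210), x2=-2.0213 (f=0.9579); f(x1) < f(x2) => keep [-3.6735, -2.0213]
Final interval: [-3.6735, -2.0213]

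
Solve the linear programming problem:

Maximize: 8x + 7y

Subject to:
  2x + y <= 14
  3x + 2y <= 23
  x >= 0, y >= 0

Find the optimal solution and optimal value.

Feasible vertices: (0, 0), (0, 23/2), (5, 4), (7, 0)
Objective 8x + 7y at each:
  (0, 0): 0
  (0, 23/2): 161/2
  (5, 4): 68
  (7, 0): 56
Maximum is 161/2 at (0, 23/2).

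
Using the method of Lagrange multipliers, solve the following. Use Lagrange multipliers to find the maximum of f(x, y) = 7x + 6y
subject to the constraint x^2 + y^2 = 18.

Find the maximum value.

Set up Lagrange conditions: grad f = lambda * grad g
  7 = 2*lambda*x
  6 = 2*lambda*y
From these: x/y = 7/6, so x = 7t, y = 6t for some t.
Substitute into constraint: (7t)^2 + (6t)^2 = 18
  t^2 * 85 = 18
  t = sqrt(18/85)
Maximum = 7*x + 6*y = (7^2 + 6^2)*t = 85 * sqrt(18/85) = sqrt(1530)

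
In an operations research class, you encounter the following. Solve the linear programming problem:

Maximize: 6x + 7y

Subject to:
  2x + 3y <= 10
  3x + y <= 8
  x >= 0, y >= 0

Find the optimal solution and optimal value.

Feasible vertices: (0, 0), (0, 10/3), (2, 2), (8/3, 0)
Objective 6x + 7y at each:
  (0, 0): 0
  (0, 10/3): 70/3
  (2, 2): 26
  (8/3, 0): 16
Maximum is 26 at (2, 2).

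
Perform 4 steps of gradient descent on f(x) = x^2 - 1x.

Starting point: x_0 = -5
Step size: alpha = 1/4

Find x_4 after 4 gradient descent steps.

f(x) = x^2 - 1x, f'(x) = 2x + (-1)
Step 1: f'(-5) = -11, x_1 = -5 - 1/4 * -11 = -9/4
Step 2: f'(-9/4) = -11/2, x_2 = -9/4 - 1/4 * -11/2 = -7/8
Step 3: f'(-7/8) = -11/4, x_3 = -7/8 - 1/4 * -11/4 = -3/16
Step 4: f'(-3/16) = -11/8, x_4 = -3/16 - 1/4 * -11/8 = 5/32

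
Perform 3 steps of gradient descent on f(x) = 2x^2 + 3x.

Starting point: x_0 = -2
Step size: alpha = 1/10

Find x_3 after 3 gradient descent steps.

f(x) = 2x^2 + 3x, f'(x) = 4x + (3)
Step 1: f'(-2) = -5, x_1 = -2 - 1/10 * -5 = -3/2
Step 2: f'(-3/2) = -3, x_2 = -3/2 - 1/10 * -3 = -6/5
Step 3: f'(-6/5) = -9/5, x_3 = -6/5 - 1/10 * -9/5 = -51/50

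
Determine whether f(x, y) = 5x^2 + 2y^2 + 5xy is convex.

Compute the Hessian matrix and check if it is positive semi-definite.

f(x,y) = 5x^2 + 2y^2 + 5xy
Hessian H = [[10, 5], [5, 4]]
trace(H) = 14, det(H) = 15
Eigenvalues: (14 +/- sqrt(136)) / 2 = 12.83, 1.169
Since both eigenvalues > 0, f is convex.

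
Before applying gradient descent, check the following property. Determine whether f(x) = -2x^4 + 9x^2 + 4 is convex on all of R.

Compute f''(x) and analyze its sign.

f(x) = -2x^4 + 9x^2 + 4
f'(x) = -8x^3 + 18x
f''(x) = -24x^2 + 18
f''(x) = -24x^2 + 18 -> -inf as |x| -> inf
Therefore, f is not globally convex on R.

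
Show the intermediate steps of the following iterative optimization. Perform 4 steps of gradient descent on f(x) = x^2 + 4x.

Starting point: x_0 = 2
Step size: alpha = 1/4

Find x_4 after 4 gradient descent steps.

f(x) = x^2 + 4x, f'(x) = 2x + (4)
Step 1: f'(2) = 8, x_1 = 2 - 1/4 * 8 = 0
Step 2: f'(0) = 4, x_2 = 0 - 1/4 * 4 = -1
Step 3: f'(-1) = 2, x_3 = -1 - 1/4 * 2 = -3/2
Step 4: f'(-3/2) = 1, x_4 = -3/2 - 1/4 * 1 = -7/4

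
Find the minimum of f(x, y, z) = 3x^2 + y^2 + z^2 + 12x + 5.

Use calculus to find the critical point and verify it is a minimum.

f(x,y,z) = 3x^2 + y^2 + z^2 + 12x + 5
df/dx = 6x + (12) = 0 => x = -2
df/dy = 2y + (0) = 0 => y = 0
df/dz = 2z + (0) = 0 => z = 0
f(-2,0,0) = 3*(-2)^2 + 1*(0)^2 + 1*(0)^2 + 12*(-2) + 5 = -7
Hessian is diagonal with entries 6, 2, 2 > 0, confirmed minimum.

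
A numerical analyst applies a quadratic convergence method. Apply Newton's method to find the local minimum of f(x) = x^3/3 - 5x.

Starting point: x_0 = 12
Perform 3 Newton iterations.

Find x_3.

f(x) = x^3/3 - 5x
f'(x) = x^2 - 5, f''(x) = 2x
Newton update: x_{n+1} = x_n - (x_n^2 - 5)/(2*x_n)
Step 1: x_0 = 12, f'=139, f''=24, x_1 = 149/24
Step 2: x_1 = 149/24, f'=19321/576, f''=149/12, x_2 = 25081/7152
Step 3: x_2 = 25081/7152, f'=373301041/51151104, f''=25081/3576, x_3 = 884812081/358758624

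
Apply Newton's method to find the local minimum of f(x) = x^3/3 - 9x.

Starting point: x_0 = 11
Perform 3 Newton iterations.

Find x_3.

f(x) = x^3/3 - 9x
f'(x) = x^2 - 9, f''(x) = 2x
Newton update: x_{n+1} = x_n - (x_n^2 - 9)/(2*x_n)
Step 1: x_0 = 11, f'=112, f''=22, x_1 = 65/11
Step 2: x_1 = 65/11, f'=3136/121, f''=130/11, x_2 = 2657/715
Step 3: x_2 = 2657/715, f'=2458624/511225, f''=5314/715, x_3 = 5830337/1899755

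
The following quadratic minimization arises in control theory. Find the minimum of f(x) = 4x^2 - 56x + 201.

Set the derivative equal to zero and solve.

f(x) = 4x^2 - 56x + 201
f'(x) = 8x + (-56) = 0
x = 56/8 = 7
f(7) = 5
Since f''(x) = 8 > 0, this is a minimum.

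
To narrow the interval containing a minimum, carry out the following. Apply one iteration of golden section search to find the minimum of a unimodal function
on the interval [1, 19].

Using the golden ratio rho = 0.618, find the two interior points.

Golden section search on [1, 19].
Golden ratio rho = 0.618 (approx).
Interior points:
  x_1 = 1 + (1-0.618)*18 = 7.8760
  x_2 = 1 + 0.618*18 = 12.1240
Compare f(x_1) and f(x_2) to determine which subinterval to keep.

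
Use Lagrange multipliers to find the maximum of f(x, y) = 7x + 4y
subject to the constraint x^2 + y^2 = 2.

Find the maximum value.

Set up Lagrange conditions: grad f = lambda * grad g
  7 = 2*lambda*x
  4 = 2*lambda*y
From these: x/y = 7/4, so x = 7t, y = 4t for some t.
Substitute into constraint: (7t)^2 + (4t)^2 = 2
  t^2 * 65 = 2
  t = sqrt(2/65)
Maximum = 7*x + 4*y = (7^2 + 4^2)*t = 65 * sqrt(2/65) = sqrt(130)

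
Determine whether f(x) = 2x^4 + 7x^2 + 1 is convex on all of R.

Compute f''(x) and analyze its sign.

f(x) = 2x^4 + 7x^2 + 1
f'(x) = 8x^3 + 14x
f''(x) = 24x^2 + 14
f''(x) = 24x^2 + 14 >= 14 > 0 for all x
Therefore, f is convex on R.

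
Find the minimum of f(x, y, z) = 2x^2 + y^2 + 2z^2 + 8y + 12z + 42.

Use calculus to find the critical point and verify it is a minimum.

f(x,y,z) = 2x^2 + y^2 + 2z^2 + 8y + 12z + 42
df/dx = 4x + (0) = 0 => x = 0
df/dy = 2y + (8) = 0 => y = -4
df/dz = 4z + (12) = 0 => z = -3
f(0,-4,-3) = 2*(0)^2 + 1*(-4)^2 + 2*(-3)^2 + 8*(-4) + 12*(-3) + 42 = 8
Hessian is diagonal with entries 4, 2, 4 > 0, confirmed minimum.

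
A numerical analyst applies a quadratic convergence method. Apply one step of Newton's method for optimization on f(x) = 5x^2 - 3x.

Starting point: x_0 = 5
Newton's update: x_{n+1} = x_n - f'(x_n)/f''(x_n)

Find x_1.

f(x) = 5x^2 - 3x
f'(x) = 10x + (-3), f''(x) = 10
Newton step: x_1 = x_0 - f'(x_0)/f''(x_0)
f'(5) = 47
x_1 = 5 - 47/10 = 3/10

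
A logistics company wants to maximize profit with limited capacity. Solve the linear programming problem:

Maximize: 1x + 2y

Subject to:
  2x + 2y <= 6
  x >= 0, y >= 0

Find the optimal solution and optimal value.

The feasible region has vertices at [(0, 0), (3, 0), (0, 3)].
Checking objective 1x + 2y at each vertex:
  (0, 0): 1*0 + 2*0 = 0
  (3, 0): 1*3 + 2*0 = 3
  (0, 3): 1*0 + 2*3 = 6
Maximum is 6 at (0, 3).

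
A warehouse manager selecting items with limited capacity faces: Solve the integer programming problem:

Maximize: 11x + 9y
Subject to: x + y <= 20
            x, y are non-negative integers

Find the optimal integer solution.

Objective: 11x + 9y, constraint: x + y <= 20
Coefficient of x is 11 >= coefficient of y is 9, so allocate the entire budget to x.
Optimal: x = 20, y = 0, value = 220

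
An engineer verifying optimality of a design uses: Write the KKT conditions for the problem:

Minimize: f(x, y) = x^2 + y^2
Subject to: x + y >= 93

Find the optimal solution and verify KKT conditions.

KKT conditions for min x^2 + y^2 s.t. x + y >= 93:
Stationarity: 2x = mu, 2y = mu
So x = y = mu/2.
Complementary slackness: mu*(x + y - 93) = 0
Primal feasibility: x + y >= 93; dual feasibility: mu >= 0
If mu = 0 then x = y = 0, but 0 + 0 < 93 is infeasible, so the constraint is active.
Constraint active: x + y = 2*(mu/2) = 93 => mu = 93
x = y = 93/2, f = 8649/2
Verify: stationarity 2*(93/2) = 93 = mu; primal 93/2 + 93/2 = 93 >= 93; dual mu = 93 >= 0; complementary slackness 93*(93 - 93) = 0. All KKT conditions hold.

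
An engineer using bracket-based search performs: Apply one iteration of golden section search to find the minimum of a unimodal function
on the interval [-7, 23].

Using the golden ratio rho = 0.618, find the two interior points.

Golden section search on [-7, 23].
Golden ratio rho = 0.618 (approx).
Interior points:
  x_1 = -7 + (1-0.618)*30 = 4.4600
  x_2 = -7 + 0.618*30 = 11.5400
Compare f(x_1) and f(x_2) to determine which subinterval to keep.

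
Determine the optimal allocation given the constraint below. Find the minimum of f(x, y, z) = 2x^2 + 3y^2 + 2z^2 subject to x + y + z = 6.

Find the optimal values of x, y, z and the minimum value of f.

Using Lagrange multipliers on f = 2x^2 + 3y^2 + 2z^2 with constraint x + y + z = 6:
Conditions: 2*2*x = lambda, 2*3*y = lambda, 2*2*z = lambda
So x = lambda/4, y = lambda/6, z = lambda/4
Substituting into constraint: lambda * (2/3) = 6
lambda = 9
x = 9/4, y = 3/2, z = 9/4
Minimum value = 27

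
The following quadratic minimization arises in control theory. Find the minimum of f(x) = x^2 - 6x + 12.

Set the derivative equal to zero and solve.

f(x) = x^2 - 6x + 12
f'(x) = 2x + (-6) = 0
x = 6/2 = 3
f(3) = 3
Since f''(x) = 2 > 0, this is a minimum.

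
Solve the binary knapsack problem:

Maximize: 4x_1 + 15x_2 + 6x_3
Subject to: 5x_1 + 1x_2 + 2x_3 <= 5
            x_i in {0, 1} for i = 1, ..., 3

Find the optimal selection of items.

Items: item 1 (v=4, w=5), item 2 (v=15, w=1), item 3 (v=6, w=2)
Capacity: 5
Checking all 8 subsets (w = total weight, v = total value):
  {}: w = 0, v = 0
  {1}: w = 5, v = 4
  {2}: w = 1, v = 15
  {3}: w = 2, v = 6
  {1, 2}: w = 6 > 5, infeasible
  {1, 3}: w = 7 > 5, infeasible
  {2, 3}: w = 3, v = 21
  {1, 2, 3}: w = 8 > 5, infeasible
Best feasible subset: items [2, 3]
Total weight: 3 <= 5, total value: 21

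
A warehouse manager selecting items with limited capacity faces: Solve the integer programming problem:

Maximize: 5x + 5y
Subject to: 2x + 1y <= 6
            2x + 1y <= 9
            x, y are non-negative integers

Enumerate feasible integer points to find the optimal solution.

Constraint 1: 2x + 1y <= 6
Constraint 2: 2x + 1y <= 9
Feasible x range (need y >= 0): 0 <= x <= min(6/2, 9/2) => x in {0, ..., 3}.
Enumerate feasible integer points row by row (the coefficient of y is 5 > 0, so for each x the largest feasible y gives the best value):
  x = 0: y <= min((6 - 2*0)/1, (9 - 2*0)/1) => y in {0, ..., 6}; best 5*0 + 5*6 = 30
  x = 1: y <= min((6 - 2*1)/1, (9 - 2*1)/1) => y in {0, ..., 4}; best 5*1 + 5*4 = 25
  x = 2: y <= min((6 - 2*2)/1, (9 - 2*2)/1) => y in {0, ..., 2}; best 5*2 + 5*2 = 20
  x = 3: y <= min((6 - 2*3)/1, (9 - 2*3)/1) => y in {0}; best 5*3 + 5*0 = 15
The maximum 5x + 5y = 30 is achieved at x = 0, y = 6.
Check: 2*0 + 1*6 = 6 <= 6 and 2*0 + 1*6 = 6 <= 9.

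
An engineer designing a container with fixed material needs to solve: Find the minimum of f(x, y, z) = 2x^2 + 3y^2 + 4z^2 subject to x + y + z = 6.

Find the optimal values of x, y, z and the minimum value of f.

Using Lagrange multipliers on f = 2x^2 + 3y^2 + 4z^2 with constraint x + y + z = 6:
Conditions: 2*2*x = lambda, 2*3*y = lambda, 2*4*z = lambda
So x = lambda/4, y = lambda/6, z = lambda/8
Substituting into constraint: lambda * (13/24) = 6
lambda = 144/13
x = 36/13, y = 24/13, z = 18/13
Minimum value = 432/13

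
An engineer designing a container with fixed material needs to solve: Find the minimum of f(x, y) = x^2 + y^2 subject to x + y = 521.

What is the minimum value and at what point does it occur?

Substitute y = 521 - x into f(x,y) = x^2 + y^2:
g(x) = x^2 + (521 - x)^2 = 2x^2 - 1042x + 271441
g'(x) = 4x - 1042 = 0  =>  x = 521/2
y = 521 - 521/2 = 521/2
Minimum value = (521/2)^2 + (521/2)^2 = 271441/2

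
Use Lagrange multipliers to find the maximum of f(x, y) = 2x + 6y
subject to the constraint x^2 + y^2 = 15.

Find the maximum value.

Set up Lagrange conditions: grad f = lambda * grad g
  2 = 2*lambda*x
  6 = 2*lambda*y
From these: x/y = 2/6, so x = 2t, y = 6t for some t.
Substitute into constraint: (2t)^2 + (6t)^2 = 15
  t^2 * 40 = 15
  t = sqrt(15/40)
Maximum = 2*x + 6*y = (2^2 + 6^2)*t = 40 * sqrt(15/40) = sqrt(600)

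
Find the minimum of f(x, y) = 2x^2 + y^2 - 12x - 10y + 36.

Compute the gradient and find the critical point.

f(x,y) = 2x^2 + y^2 - 12x - 10y + 36
df/dx = 4x + (-12) = 0  =>  x = 3
df/dy = 2y + (-10) = 0  =>  y = 5
f(3, 5) = 2*(3)^2 + 1*(5)^2 + -12*(3) + -10*(5) + 36 = -7
Hessian is diagonal with entries 4, 2 > 0, so this is a minimum.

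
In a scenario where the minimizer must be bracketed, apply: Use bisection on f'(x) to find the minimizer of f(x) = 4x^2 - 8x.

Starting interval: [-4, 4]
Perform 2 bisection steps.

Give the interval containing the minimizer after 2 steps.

Finding critical point of f(x) = 4x^2 - 8x using bisection on f'(x) = 8x + -8.
f'(x) = 0 when x = 1.
Starting interval: [-4, 4]
Step 1: mid = 0, f'(mid) = -8, new interval = [0, 4]
Step 2: mid = 2, f'(mid) = 8, new interval = [0, 2]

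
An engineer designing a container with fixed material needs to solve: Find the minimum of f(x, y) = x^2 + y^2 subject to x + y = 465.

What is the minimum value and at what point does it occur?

Substitute y = 465 - x into f(x,y) = x^2 + y^2:
g(x) = x^2 + (465 - x)^2 = 2x^2 - 930x + 216225
g'(x) = 4x - 930 = 0  =>  x = 465/2
y = 465 - 465/2 = 465/2
Minimum value = (465/2)^2 + (465/2)^2 = 216225/2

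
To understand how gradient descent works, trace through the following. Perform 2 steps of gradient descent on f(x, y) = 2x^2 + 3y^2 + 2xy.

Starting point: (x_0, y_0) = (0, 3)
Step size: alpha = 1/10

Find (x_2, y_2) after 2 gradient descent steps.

f(x,y) = 2x^2 + 3y^2 + 2xy
grad_x = 4x + 2y, grad_y = 6y + 2x
Step 1: grad = (6, 18), (-3/5, 6/5)
Step 2: grad = (0, 6), (-3/5, 3/5)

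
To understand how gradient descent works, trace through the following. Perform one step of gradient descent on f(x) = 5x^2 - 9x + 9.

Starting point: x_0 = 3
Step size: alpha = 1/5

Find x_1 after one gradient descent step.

f(x) = 5x^2 - 9x + 9
f'(x) = 10x - 9
f'(3) = 10*3 + (-9) = 21
x_1 = x_0 - alpha * f'(x_0) = 3 - 1/5 * 21 = -6/5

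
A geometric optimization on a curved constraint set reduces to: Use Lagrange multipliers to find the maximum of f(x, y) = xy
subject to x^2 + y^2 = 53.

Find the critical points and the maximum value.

Lagrange conditions: y = 2*lambda*x and x = 2*lambda*y
If x = 0 then y = 0, violating the constraint, so x, y != 0.
Dividing: y/x = x/y => x^2 = y^2 => y = x or y = -x
Constraint: 2x^2 = 53 => x^2 = 53/2 => x = +/-sqrt(53/2)
Critical points: (sqrt(53/2), sqrt(53/2)), (-sqrt(53/2), -sqrt(53/2)), (sqrt(53/2), -sqrt(53/2)), (-sqrt(53/2), sqrt(53/2))
  y = x:  xy = x^2 = 53/2  at (sqrt(53/2), sqrt(53/2)) and (-sqrt(53/2), -sqrt(53/2))
  y = -x: xy = -x^2 = -53/2 at (sqrt(53/2), -sqrt(53/2)) and (-sqrt(53/2), sqrt(53/2))
Maximum xy = 53/2 at (sqrt(53/2), sqrt(53/2)) and (-sqrt(53/2), -sqrt(53/2))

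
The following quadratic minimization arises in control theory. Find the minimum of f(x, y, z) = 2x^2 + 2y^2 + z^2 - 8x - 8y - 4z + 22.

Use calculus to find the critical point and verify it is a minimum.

f(x,y,z) = 2x^2 + 2y^2 + z^2 - 8x - 8y - 4z + 22
df/dx = 4x + (-8) = 0 => x = 2
df/dy = 4y + (-8) = 0 => y = 2
df/dz = 2z + (-4) = 0 => z = 2
f(2,2,2) = 2*(2)^2 + 2*(2)^2 + 1*(2)^2 + -8*(2) + -8*(2) + -4*(2) + 22 = 2
Hessian is diagonal with entries 4, 4, 2 > 0, confirmed minimum.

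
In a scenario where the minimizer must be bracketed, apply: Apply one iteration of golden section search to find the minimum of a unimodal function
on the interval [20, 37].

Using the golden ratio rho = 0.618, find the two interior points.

Golden section search on [20, 37].
Golden ratio rho = 0.618 (approx).
Interior points:
  x_1 = 20 + (1-0.618)*17 = 26.4940
  x_2 = 20 + 0.618*17 = 30.5060
Compare f(x_1) and f(x_2) to determine which subinterval to keep.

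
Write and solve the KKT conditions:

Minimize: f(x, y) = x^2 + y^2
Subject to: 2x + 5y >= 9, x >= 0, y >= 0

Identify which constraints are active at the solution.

KKT conditions for min x^2 + y^2 s.t. 2x + 5y >= 9, x >= 0, y >= 0:
Stationarity: 2x = mu*2 + mu_x, 2y = mu*5 + mu_y, with mu, mu_x, mu_y >= 0
Complementary slackness: mu*(2x + 5y - 9) = 0, mu_x*x = 0, mu_y*y = 0
(0, 0) is infeasible (2*0 + 5*0 < 9), so if mu = 0 stationarity would force x = mu_x/2 >= 0, y = mu_y/2 >= 0 with mu_x*x = mu_y*y = 0, i.e. x = y = 0: contradiction. Hence mu > 0 and 2x + 5y = 9 is active.
Try x > 0, y > 0 (so mu_x = mu_y = 0): x = 2*mu/2, y = 5*mu/2
Substitute: 2*(2*mu/2) + 5*(5*mu/2) = 9
  mu*29/2 = 9 => mu = 18/29
x* = 18/29 > 0, y* = 45/29 > 0, consistent with mu_x = mu_y = 0.
f is convex and the constraints are linear, so this KKT point is the global minimum.
f* = 81/29
Active constraints: 2x + 5y >= 9 (holds with equality, mu = 18/29 > 0); x >= 0 and y >= 0 are inactive (mu_x = mu_y = 0).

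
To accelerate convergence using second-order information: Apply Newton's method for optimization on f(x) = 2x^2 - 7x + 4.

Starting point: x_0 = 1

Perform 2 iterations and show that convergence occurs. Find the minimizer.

f(x) = 2x^2 - 7x + 4, f'(x) = 4x + (-7), f''(x) = 4
Step 1: f'(1) = -3, x_1 = 1 - -3/4 = 7/4
Step 2: f'(7/4) = 0, x_2 = 7/4 (converged)
Newton's method converges in 1 step for quadratics.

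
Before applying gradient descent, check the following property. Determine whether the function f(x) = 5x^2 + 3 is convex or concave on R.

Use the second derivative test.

f(x) = 5x^2 + 3
f'(x) = 10x + 0
f''(x) = 10
Since f''(x) = 10 > 0 for all x, f is convex on R.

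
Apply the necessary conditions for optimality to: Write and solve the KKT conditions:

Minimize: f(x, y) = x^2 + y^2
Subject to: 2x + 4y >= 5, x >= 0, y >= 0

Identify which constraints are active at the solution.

KKT conditions for min x^2 + y^2 s.t. 2x + 4y >= 5, x >= 0, y >= 0:
Stationarity: 2x = mu*2 + mu_x, 2y = mu*4 + mu_y, with mu, mu_x, mu_y >= 0
Complementary slackness: mu*(2x + 4y - 5) = 0, mu_x*x = 0, mu_y*y = 0
(0, 0) is infeasible (2*0 + 4*0 < 5), so if mu = 0 stationarity would force x = mu_x/2 >= 0, y = mu_y/2 >= 0 with mu_x*x = mu_y*y = 0, i.e. x = y = 0: contradiction. Hence mu > 0 and 2x + 4y = 5 is active.
Try x > 0, y > 0 (so mu_x = mu_y = 0): x = 2*mu/2, y = 4*mu/2
Substitute: 2*(2*mu/2) + 4*(4*mu/2) = 5
  mu*20/2 = 5 => mu = 1/2
x* = 1/2 > 0, y* = 1 > 0, consistent with mu_x = mu_y = 0.
f is convex and the constraints are linear, so this KKT point is the global minimum.
f* = 5/4
Active constraints: 2x + 4y >= 5 (holds with equality, mu = 1/2 > 0); x >= 0 and y >= 0 are inactive (mu_x = mu_y = 0).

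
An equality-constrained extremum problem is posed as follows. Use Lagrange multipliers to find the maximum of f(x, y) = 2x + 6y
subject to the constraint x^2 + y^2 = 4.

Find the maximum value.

Set up Lagrange conditions: grad f = lambda * grad g
  2 = 2*lambda*x
  6 = 2*lambda*y
From these: x/y = 2/6, so x = 2t, y = 6t for some t.
Substitute into constraint: (2t)^2 + (6t)^2 = 4
  t^2 * 40 = 4
  t = sqrt(4/40)
Maximum = 2*x + 6*y = (2^2 + 6^2)*t = 40 * sqrt(4/40) = sqrt(160)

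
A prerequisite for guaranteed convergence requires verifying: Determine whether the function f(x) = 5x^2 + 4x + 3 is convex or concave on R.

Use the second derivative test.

f(x) = 5x^2 + 4x + 3
f'(x) = 10x + 4
f''(x) = 10
Since f''(x) = 10 > 0 for all x, f is convex on R.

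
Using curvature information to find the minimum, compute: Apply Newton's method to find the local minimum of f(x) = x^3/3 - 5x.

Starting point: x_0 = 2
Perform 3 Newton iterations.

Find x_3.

f(x) = x^3/3 - 5x
f'(x) = x^2 - 5, f''(x) = 2x
Newton update: x_{n+1} = x_n - (x_n^2 - 5)/(2*x_n)
Step 1: x_0 = 2, f'=-1, f''=4, x_1 = 9/4
Step 2: x_1 = 9/4, f'=1/16, f''=9/2, x_2 = 161/72
Step 3: x_2 = 161/72, f'=1/5184, f''=161/36, x_3 = 51841/23184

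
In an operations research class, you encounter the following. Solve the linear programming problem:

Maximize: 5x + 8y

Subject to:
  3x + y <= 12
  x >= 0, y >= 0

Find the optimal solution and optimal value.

The feasible region has vertices at [(0, 0), (4, 0), (0, 12)].
Checking objective 5x + 8y at each vertex:
  (0, 0): 5*0 + 8*0 = 0
  (4, 0): 5*4 + 8*0 = 20
  (0, 12): 5*0 + 8*12 = 96
Maximum is 96 at (0, 12).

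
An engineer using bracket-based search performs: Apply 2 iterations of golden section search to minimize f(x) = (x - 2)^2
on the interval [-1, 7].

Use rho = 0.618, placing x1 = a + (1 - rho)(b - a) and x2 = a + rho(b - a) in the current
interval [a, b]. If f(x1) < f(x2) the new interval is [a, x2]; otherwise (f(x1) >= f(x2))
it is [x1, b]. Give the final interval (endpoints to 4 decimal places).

Golden section search for min of f(x) = (x - 2)^2 on [-1, 7].
Each step: x1 = a + (1 - rho)(b - a), x2 = a + rho(b - a); if f(x1) < f(x2) keep [a, x2], otherwise keep [x1, b].
Step 1: [-1.0000, 7.0000], x1=2.0560 (f=0.0031), x2=3.9440 (f=3.7791); f(x1) < f(x2) => keep [-1.0000, 3.9440]
Step 2: [-1.0000, 3.9440], x1=0.8886 (f=1.2352), x2=2.0554 (f=0.0031); f(x1) > f(x2) => keep [0.8886, 3.9440]
Final interval: [0.8886, 3.9440]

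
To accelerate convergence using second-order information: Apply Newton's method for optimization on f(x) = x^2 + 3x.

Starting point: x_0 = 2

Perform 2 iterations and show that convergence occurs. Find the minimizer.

f(x) = x^2 + 3x, f'(x) = 2x + (3), f''(x) = 2
Step 1: f'(2) = 7, x_1 = 2 - 7/2 = -3/2
Step 2: f'(-3/2) = 0, x_2 = -3/2 (converged)
Newton's method converges in 1 step for quadratics.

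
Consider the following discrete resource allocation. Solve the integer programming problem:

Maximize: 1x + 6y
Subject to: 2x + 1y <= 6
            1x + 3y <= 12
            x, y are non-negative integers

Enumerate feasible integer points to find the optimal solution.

Constraint 1: 2x + 1y <= 6
Constraint 2: 1x + 3y <= 12
Feasible x range (need y >= 0): 0 <= x <= min(6/2, 12/1) => x in {0, ..., 3}.
Enumerate feasible integer points row by row (the coefficient of y is 6 > 0, so for each x the largest feasible y gives the best value):
  x = 0: y <= min((6 - 2*0)/1, (12 - 1*0)/3) => y in {0, ..., 4}; best 1*0 + 6*4 = 24
  x = 1: y <= min((6 - 2*1)/1, (12 - 1*1)/3) => y in {0, ..., 3}; best 1*1 + 6*3 = 19
  x = 2: y <= min((6 - 2*2)/1, (12 - 1*2)/3) => y in {0, ..., 2}; best 1*2 + 6*2 = 14
  x = 3: y <= min((6 - 2*3)/1, (12 - 1*3)/3) => y in {0}; best 1*3 + 6*0 = 3
The maximum 1x + 6y = 24 is achieved at x = 0, y = 4.
Check: 2*0 + 1*4 = 4 <= 6 and 1*0 + 3*4 = 12 <= 12.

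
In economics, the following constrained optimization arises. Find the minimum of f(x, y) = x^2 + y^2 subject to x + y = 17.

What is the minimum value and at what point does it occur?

Substitute y = 17 - x into f(x,y) = x^2 + y^2:
g(x) = x^2 + (17 - x)^2 = 2x^2 - 34x + 289
g'(x) = 4x - 34 = 0  =>  x = 17/2
y = 17 - 17/2 = 17/2
Minimum value = (17/2)^2 + (17/2)^2 = 289/2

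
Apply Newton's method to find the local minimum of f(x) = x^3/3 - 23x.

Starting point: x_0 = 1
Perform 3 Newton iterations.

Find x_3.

f(x) = x^3/3 - 23x
f'(x) = x^2 - 23, f''(x) = 2x
Newton update: x_{n+1} = x_n - (x_n^2 - 23)/(2*x_n)
Step 1: x_0 = 1, f'=-22, f''=2, x_1 = 12
Step 2: x_1 = 12, f'=121, f''=24, x_2 = 167/24
Step 3: x_2 = 167/24, f'=14641/576, f''=167/12, x_3 = 41137/8016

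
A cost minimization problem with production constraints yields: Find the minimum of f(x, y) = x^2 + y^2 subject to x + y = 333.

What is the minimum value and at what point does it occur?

Substitute y = 333 - x into f(x,y) = x^2 + y^2:
g(x) = x^2 + (333 - x)^2 = 2x^2 - 666x + 110889
g'(x) = 4x - 666 = 0  =>  x = 333/2
y = 333 - 333/2 = 333/2
Minimum value = (333/2)^2 + (333/2)^2 = 110889/2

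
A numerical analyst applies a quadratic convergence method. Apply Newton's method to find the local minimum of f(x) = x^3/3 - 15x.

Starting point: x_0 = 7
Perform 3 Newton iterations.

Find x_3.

f(x) = x^3/3 - 15x
f'(x) = x^2 - 15, f''(x) = 2x
Newton update: x_{n+1} = x_n - (x_n^2 - 15)/(2*x_n)
Step 1: x_0 = 7, f'=34, f''=14, x_1 = 32/7
Step 2: x_1 = 32/7, f'=289/49, f''=64/7, x_2 = 1759/448
Step 3: x_2 = 1759/448, f'=83521/200704, f''=1759/224, x_3 = 6104641/1576064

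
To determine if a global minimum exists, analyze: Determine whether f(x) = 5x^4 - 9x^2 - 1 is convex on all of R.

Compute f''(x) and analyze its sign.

f(x) = 5x^4 - 9x^2 - 1
f'(x) = 20x^3 + -18x
f''(x) = 60x^2 + -18
f''(0) = -18 < 0, so not convex near x = 0
Therefore, f is not globally convex on R.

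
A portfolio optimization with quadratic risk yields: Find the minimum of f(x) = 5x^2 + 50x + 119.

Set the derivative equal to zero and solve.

f(x) = 5x^2 + 50x + 119
f'(x) = 10x + (50) = 0
x = -50/10 = -5
f(-5) = -6
Since f''(x) = 10 > 0, this is a minimum.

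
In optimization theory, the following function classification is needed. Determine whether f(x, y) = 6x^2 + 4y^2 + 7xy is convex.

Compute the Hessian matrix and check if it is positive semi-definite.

f(x,y) = 6x^2 + 4y^2 + 7xy
Hessian H = [[12, 7], [7, 8]]
trace(H) = 20, det(H) = 47
Eigenvalues: (20 +/- sqrt(212)) / 2 = 17.28, 2.72
Since both eigenvalues > 0, f is convex.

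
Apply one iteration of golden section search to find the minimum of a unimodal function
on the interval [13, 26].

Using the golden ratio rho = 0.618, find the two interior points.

Golden section search on [13, 26].
Golden ratio rho = 0.618 (approx).
Interior points:
  x_1 = 13 + (1-0.618)*13 = 17.9660
  x_2 = 13 + 0.618*13 = 21.0340
Compare f(x_1) and f(x_2) to determine which subinterval to keep.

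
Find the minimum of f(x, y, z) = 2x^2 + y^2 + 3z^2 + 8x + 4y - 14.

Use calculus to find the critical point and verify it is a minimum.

f(x,y,z) = 2x^2 + y^2 + 3z^2 + 8x + 4y - 14
df/dx = 4x + (8) = 0 => x = -2
df/dy = 2y + (4) = 0 => y = -2
df/dz = 6z + (0) = 0 => z = 0
f(-2,-2,0) = 2*(-2)^2 + 1*(-2)^2 + 3*(0)^2 + 8*(-2) + 4*(-2) + -14 = -26
Hessian is diagonal with entries 4, 2, 6 > 0, confirmed minimum.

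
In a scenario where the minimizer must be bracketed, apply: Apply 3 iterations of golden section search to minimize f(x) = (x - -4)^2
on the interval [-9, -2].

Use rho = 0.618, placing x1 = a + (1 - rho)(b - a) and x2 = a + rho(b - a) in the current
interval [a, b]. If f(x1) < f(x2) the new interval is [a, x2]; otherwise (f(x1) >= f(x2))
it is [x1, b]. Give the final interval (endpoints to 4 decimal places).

Golden section search for min of f(x) = (x - -4)^2 on [-9, -2].
Each step: x1 = a + (1 - rho)(b - a), x2 = a + rho(b - a); if f(x1) < f(x2) keep [a, x2], otherwise keep [x1, b].
Step 1: [-9.0000, -2.0000], x1=-6.3260 (f=5.4103), x2=-4.6740 (f=0.4543); f(x1) > f(x2) => keep [-6.3260, -2.0000]
Step 2: [-6.3260, -2.0000], x1=-4.6735 (f=0.4536), x2=-3.6525 (f=0.1207); f(x1) > f(x2) => keep [-4.6735, -2.0000]
Step 3: [-4.6735, -2.0000], x1=-3.6522 (f=0.1210), x2=-3.0213 (f=0.9579); f(x1) < f(x2) => keep [-4.6735, -3.0213]
Final interval: [-4.6735, -3.0213]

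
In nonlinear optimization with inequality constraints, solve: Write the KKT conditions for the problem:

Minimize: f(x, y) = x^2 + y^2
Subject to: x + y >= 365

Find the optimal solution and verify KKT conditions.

KKT conditions for min x^2 + y^2 s.t. x + y >= 365:
Stationarity: 2x = mu, 2y = mu
So x = y = mu/2.
Complementary slackness: mu*(x + y - 365) = 0
Primal feasibility: x + y >= 365; dual feasibility: mu >= 0
If mu = 0 then x = y = 0, but 0 + 0 < 365 is infeasible, so the constraint is active.
Constraint active: x + y = 2*(mu/2) = 365 => mu = 365
x = y = 365/2, f = 133225/2
Verify: stationarity 2*(365/2) = 365 = mu; primal 365/2 + 365/2 = 365 >= 365; dual mu = 365 >= 0; complementary slackness 365*(365 - 365) = 0. All KKT conditions hold.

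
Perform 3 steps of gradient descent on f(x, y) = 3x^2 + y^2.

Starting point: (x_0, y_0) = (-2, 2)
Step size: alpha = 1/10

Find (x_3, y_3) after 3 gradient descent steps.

f(x,y) = 3x^2 + y^2
grad_x = 6x + 0y, grad_y = 2y + 0x
Step 1: grad = (-12, 4), (-4/5, 8/5)
Step 2: grad = (-24/5, 16/5), (-8/25, 32/25)
Step 3: grad = (-48/25, 64/25), (-16/125, 128/125)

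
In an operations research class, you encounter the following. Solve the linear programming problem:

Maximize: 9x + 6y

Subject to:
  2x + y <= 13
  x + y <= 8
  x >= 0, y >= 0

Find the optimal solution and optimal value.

Feasible vertices: (0, 0), (0, 8), (5, 3), (13/2, 0)
Objective 9x + 6y at each:
  (0, 0): 0
  (0, 8): 48
  (5, 3): 63
  (13/2, 0): 117/2
Maximum is 63 at (5, 3).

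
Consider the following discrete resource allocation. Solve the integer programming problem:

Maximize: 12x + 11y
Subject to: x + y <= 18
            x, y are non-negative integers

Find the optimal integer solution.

Objective: 12x + 11y, constraint: x + y <= 18
Coefficient of x is 12 >= coefficient of y is 11, so allocate the entire budget to x.
Optimal: x = 18, y = 0, value = 216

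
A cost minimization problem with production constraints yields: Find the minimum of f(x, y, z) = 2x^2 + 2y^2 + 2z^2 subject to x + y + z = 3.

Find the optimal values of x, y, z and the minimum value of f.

Using Lagrange multipliers on f = 2x^2 + 2y^2 + 2z^2 with constraint x + y + z = 3:
Conditions: 2*2*x = lambda, 2*2*y = lambda, 2*2*z = lambda
So x = lambda/4, y = lambda/4, z = lambda/4
Substituting into constraint: lambda * (3/4) = 3
lambda = 4
x = 1, y = 1, z = 1
Minimum value = 6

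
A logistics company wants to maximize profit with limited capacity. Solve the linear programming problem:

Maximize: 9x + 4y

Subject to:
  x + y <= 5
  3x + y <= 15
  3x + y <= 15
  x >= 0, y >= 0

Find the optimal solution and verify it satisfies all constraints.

Feasible vertices: (0, 0), (0, 5), (5, 0)
Objective 9x + 4y at each vertex:
  (0, 0): 0
  (0, 5): 20
  (5, 0): 45
Maximum is 45 at (5, 0).
Verify constraints at (x, y) = (5, 0):
  1*5 + 1*0 = 5 <= 5 (active)
  3*5 + 1*0 = 15 <= 15 (active)
  3*5 + 1*0 = 15 <= 15 (active)
  x = 5 >= 0, y = 0 >= 0. All constraints satisfied.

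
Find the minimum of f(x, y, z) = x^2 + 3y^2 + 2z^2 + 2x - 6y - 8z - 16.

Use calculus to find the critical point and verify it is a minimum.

f(x,y,z) = x^2 + 3y^2 + 2z^2 + 2x - 6y - 8z - 16
df/dx = 2x + (2) = 0 => x = -1
df/dy = 6y + (-6) = 0 => y = 1
df/dz = 4z + (-8) = 0 => z = 2
f(-1,1,2) = 1*(-1)^2 + 3*(1)^2 + 2*(2)^2 + 2*(-1) + -6*(1) + -8*(2) + -16 = -28
Hessian is diagonal with entries 2, 6, 4 > 0, confirmed minimum.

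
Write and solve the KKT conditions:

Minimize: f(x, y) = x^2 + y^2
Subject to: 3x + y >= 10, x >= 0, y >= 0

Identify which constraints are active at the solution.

KKT conditions for min x^2 + y^2 s.t. 3x + 1y >= 10, x >= 0, y >= 0:
Stationarity: 2x = mu*3 + mu_x, 2y = mu*1 + mu_y, with mu, mu_x, mu_y >= 0
Complementary slackness: mu*(3x + y - 10) = 0, mu_x*x = 0, mu_y*y = 0
(0, 0) is infeasible (3*0 + 1*0 < 10), so if mu = 0 stationarity would force x = mu_x/2 >= 0, y = mu_y/2 >= 0 with mu_x*x = mu_y*y = 0, i.e. x = y = 0: contradiction. Hence mu > 0 and 3x + y = 10 is active.
Try x > 0, y > 0 (so mu_x = mu_y = 0): x = 3*mu/2, y = 1*mu/2
Substitute: 3*(3*mu/2) + 1*(1*mu/2) = 10
  mu*10/2 = 10 => mu = 2
x* = 3 > 0, y* = 1 > 0, consistent with mu_x = mu_y = 0.
f is convex and the constraints are linear, so this KKT point is the global minimum.
f* = 10
Active constraints: 3x + y >= 10 (holds with equality, mu = 2 > 0); x >= 0 and y >= 0 are inactive (mu_x = mu_y = 0).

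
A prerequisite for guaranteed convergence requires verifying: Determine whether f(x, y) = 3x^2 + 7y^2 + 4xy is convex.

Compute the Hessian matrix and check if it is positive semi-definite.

f(x,y) = 3x^2 + 7y^2 + 4xy
Hessian H = [[6, 4], [4, 14]]
trace(H) = 20, det(H) = 68
Eigenvalues: (20 +/- sqrt(128)) / 2 = 15.66, 4.343
Since both eigenvalues > 0, f is convex.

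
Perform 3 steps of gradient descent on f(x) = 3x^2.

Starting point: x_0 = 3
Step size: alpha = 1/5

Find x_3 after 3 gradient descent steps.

f(x) = 3x^2, f'(x) = 6x + (0)
Step 1: f'(3) = 18, x_1 = 3 - 1/5 * 18 = -3/5
Step 2: f'(-3/5) = -18/5, x_2 = -3/5 - 1/5 * -18/5 = 3/25
Step 3: f'(3/25) = 18/25, x_3 = 3/25 - 1/5 * 18/25 = -3/125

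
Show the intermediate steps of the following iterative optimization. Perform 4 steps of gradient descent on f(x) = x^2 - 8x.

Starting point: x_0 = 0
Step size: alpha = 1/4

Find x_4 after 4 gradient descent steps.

f(x) = x^2 - 8x, f'(x) = 2x + (-8)
Step 1: f'(0) = -8, x_1 = 0 - 1/4 * -8 = 2
Step 2: f'(2) = -4, x_2 = 2 - 1/4 * -4 = 3
Step 3: f'(3) = -2, x_3 = 3 - 1/4 * -2 = 7/2
Step 4: f'(7/2) = -1, x_4 = 7/2 - 1/4 * -1 = 15/4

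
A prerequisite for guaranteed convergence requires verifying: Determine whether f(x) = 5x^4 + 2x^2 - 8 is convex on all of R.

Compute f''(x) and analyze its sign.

f(x) = 5x^4 + 2x^2 - 8
f'(x) = 20x^3 + 4x
f''(x) = 60x^2 + 4
f''(x) = 60x^2 + 4 >= 4 > 0 for all x
Therefore, f is convex on R.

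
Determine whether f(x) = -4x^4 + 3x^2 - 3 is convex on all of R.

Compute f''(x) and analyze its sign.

f(x) = -4x^4 + 3x^2 - 3
f'(x) = -16x^3 + 6x
f''(x) = -48x^2 + 6
f''(x) = -48x^2 + 6 -> -inf as |x| -> inf
Therefore, f is not globally convex on R.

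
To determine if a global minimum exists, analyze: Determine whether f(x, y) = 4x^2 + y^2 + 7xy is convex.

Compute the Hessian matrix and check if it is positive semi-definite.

f(x,y) = 4x^2 + y^2 + 7xy
Hessian H = [[8, 7], [7, 2]]
trace(H) = 10, det(H) = -33
Eigenvalues: (10 +/- sqrt(232)) / 2 = 12.62, -2.616
Since not both eigenvalues positive, f is neither convex nor concave.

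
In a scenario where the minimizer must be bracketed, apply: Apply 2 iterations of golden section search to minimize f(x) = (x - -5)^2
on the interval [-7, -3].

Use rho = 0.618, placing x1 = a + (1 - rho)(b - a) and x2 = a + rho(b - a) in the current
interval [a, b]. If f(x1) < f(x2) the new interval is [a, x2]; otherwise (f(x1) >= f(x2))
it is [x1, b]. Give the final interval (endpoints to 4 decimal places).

Golden section search for min of f(x) = (x - -5)^2 on [-7, -3].
Each step: x1 = a + (1 - rho)(b - a), x2 = a + rho(b - a); if f(x1) < f(x2) keep [a, x2], otherwise keep [x1, b].
Step 1: [-7.0000, -3.0000], x1=-5.4720 (f=0.2228), x2=-4.5280 (f=0.2228); f(x1) = f(x2) (tie, not '<') => keep [-5.4720, -3.0000]
Step 2: [-5.4720, -3.0000], x1=-4.5277 (f=0.2231), x2=-3.9443 (f=1.1145); f(x1) < f(x2) => keep [-5.4720, -3.9443]
Final interval: [-5.4720, -3.9443]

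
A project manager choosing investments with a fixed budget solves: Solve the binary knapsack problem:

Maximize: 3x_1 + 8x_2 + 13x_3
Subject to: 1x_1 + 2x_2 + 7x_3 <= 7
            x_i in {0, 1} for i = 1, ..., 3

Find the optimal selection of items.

Items: item 1 (v=3, w=1), item 2 (v=8, w=2), item 3 (v=13, w=7)
Capacity: 7
Checking all 8 subsets (w = total weight, v = total value):
  {}: w = 0, v = 0
  {1}: w = 1, v = 3
  {2}: w = 2, v = 8
  {3}: w = 7, v = 13
  {1, 2}: w = 3, v = 11
  {1, 3}: w = 8 > 7, infeasible
  {2, 3}: w = 9 > 7, infeasible
  {1, 2, 3}: w = 10 > 7, infeasible
Best feasible subset: items [3]
Total weight: 7 <= 7, total value: 13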